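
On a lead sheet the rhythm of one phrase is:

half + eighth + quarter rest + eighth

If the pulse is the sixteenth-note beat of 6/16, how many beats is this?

One sixteenth-note beat = 2 thirty-second notes.
In thirty-second notes: half = 16; eighth = 4; quarter rest = 8; eighth = 4.
Total: 16 + 4 + 8 + 4 = 32.
32 ÷ 2 = 16 beats.

16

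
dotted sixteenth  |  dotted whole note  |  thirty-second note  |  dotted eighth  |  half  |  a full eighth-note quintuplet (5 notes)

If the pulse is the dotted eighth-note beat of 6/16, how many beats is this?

One dotted eighth-note beat = 6 thirty-second notes.
Convert each value to thirty-second notes: dotted sixteenth = 3; dotted whole note = 48; thirty-second note = 1; dotted eighth = 6; half = 16; a full eighth-note quintuplet (5 notes) (five quintuplet eighths span one half) = 16.
Altogether 3 + 48 + 1 + 6 + 16 + 16 = 90.
90 ÷ 6 = 15 beats.

15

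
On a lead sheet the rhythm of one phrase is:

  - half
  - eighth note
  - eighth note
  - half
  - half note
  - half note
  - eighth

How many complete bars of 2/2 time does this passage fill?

One bar of 2/2 = 8 eighth notes.
In eighth notes: half = 4; eighth note = 1; eighth note = 1; half = 4; half note = 4; half note = 4; eighth = 1.
Sum: 4 + 1 + 1 + 4 + 4 + 4 + 1 = 19.
19 ÷ 8 = 2 complete bars with 3 left over.

2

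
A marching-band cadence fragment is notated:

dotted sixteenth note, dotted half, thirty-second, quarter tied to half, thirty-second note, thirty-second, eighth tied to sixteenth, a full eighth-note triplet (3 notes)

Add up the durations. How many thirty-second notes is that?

68

Express everything in thirty-second notes: dotted sixteenth note = 3; dotted half = 24; thirty-second = 1; quarter tied to half (quarter + half) = 24; thirty-second note = 1; thirty-second = 1; eighth tied to sixteenth (eighth + sixteenth) = 6; a full eighth-note triplet (3 notes) (three triplet eighths span one quarter) = 8.
Total: 3 + 24 + 1 + 24 + 1 + 1 + 6 + 8 = 68 thirty-second notes.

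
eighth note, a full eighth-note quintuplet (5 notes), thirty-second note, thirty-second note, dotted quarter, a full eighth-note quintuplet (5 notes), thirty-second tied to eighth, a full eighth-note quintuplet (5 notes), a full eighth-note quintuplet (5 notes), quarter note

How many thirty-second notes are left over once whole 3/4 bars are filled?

23

One bar of 3/4 = 24 thirty-second notes.
In thirty-second notes: eighth note = 4; a full eighth-note quintuplet (5 notes) (five quintuplet eighths span one half) = 16; thirty-second note = 1; thirty-second note = 1; dotted quarter = 12; a full eighth-note quintuplet (5 notes) (five quintuplet eighths span one half) = 16; thirty-second tied to eighth (thirty-second + eighth) = 5; a full eighth-note quintuplet (5 notes) (five quintuplet eighths span one half) = 16; a full eighth-note quintuplet (5 notes) (five quintuplet eighths span one half) = 16; quarter note = 8.
Altogether 4 + 16 + 1 + 1 + 12 + 16 + 5 + 16 + 16 + 8 = 95.
95 ÷ 24 = 3 complete bars with 23 thirty-second notes remaining.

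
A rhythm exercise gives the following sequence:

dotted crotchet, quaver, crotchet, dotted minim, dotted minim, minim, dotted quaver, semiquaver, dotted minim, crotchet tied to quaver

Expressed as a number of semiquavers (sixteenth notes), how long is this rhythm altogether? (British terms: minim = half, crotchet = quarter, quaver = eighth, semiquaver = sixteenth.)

66

Convert each value to sixteenth notes: dotted crotchet = 6; quaver = 2; crotchet = 4; dotted minim = 12; dotted minim = 12; minim = 8; dotted quaver = 3; semiquaver = 1; dotted minim = 12; crotchet tied to quaver (crotchet + quaver) = 6.
Altogether 6 + 2 + 4 + 12 + 12 + 8 + 3 + 1 + 12 + 6 = 66 sixteenth notes.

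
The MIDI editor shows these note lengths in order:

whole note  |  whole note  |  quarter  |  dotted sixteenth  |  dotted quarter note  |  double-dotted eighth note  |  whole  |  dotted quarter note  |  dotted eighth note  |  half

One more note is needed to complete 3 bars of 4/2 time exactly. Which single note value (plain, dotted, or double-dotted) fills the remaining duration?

whole note

3 bars of 4/2 = 192 thirty-second notes.
Express everything in thirty-second notes: whole note = 32; whole note = 32; quarter = 8; dotted sixteenth = 3; dotted quarter note = 12; double-dotted eighth note = 7; whole = 32; dotted quarter note = 12; dotted eighth note = 6; half = 16.
Sum: 32 + 32 + 8 + 3 + 12 + 7 + 32 + 12 + 6 + 16 = 160.
Remaining: 192 − 160 = 32 thirty-second notes, which is a whole note.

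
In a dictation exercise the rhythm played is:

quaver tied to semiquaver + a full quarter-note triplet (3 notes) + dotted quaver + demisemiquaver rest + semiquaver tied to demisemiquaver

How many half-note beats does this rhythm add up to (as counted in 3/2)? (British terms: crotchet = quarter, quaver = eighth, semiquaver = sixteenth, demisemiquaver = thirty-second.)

2

One half-note beat = 16 thirty-second notes.
Working in thirty-second notes: quaver tied to semiquaver (quaver + semiquaver) = 6; a full quarter-note triplet (3 notes) (three triplet quarters span one half) = 16; dotted quaver = 6; demisemiquaver rest = 1; semiquaver tied to demisemiquaver (semiquaver + demisemiquaver) = 3.
Sum: 6 + 16 + 6 + 1 + 3 = 32.
32 ÷ 16 = 2 beats.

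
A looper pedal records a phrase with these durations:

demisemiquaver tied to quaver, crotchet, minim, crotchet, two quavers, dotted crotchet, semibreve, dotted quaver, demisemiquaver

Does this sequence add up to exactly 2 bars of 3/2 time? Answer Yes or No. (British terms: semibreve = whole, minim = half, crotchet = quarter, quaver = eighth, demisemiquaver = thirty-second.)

Yes

One bar of 3/2 = 48 thirty-second notes, so 2 bars = 96.
Express everything in thirty-second notes: demisemiquaver tied to quaver (demisemiquaver + quaver) = 5; crotchet = 8; minim = 16; crotchet = 8; quaver = 4; quaver = 4; dotted crotchet = 12; semibreve = 32; dotted quaver = 6; demisemiquaver = 1.
Sum: 5 + 8 + 16 + 8 + 4 + 4 + 12 + 32 + 6 + 1 = 96.
96 equals 96, so the answer is Yes.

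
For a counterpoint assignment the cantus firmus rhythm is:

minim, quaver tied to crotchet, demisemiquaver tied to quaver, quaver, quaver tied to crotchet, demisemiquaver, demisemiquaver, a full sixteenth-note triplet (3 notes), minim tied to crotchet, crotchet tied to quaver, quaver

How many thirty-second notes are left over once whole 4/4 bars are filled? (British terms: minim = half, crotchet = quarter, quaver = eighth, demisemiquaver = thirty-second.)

31

One bar of 4/4 = 32 thirty-second notes.
Express everything in thirty-second notes: minim = 16; quaver tied to crotchet (quaver + crotchet) = 12; demisemiquaver tied to quaver (demisemiquaver + quaver) = 5; quaver = 4; quaver tied to crotchet (quaver + crotchet) = 12; demisemiquaver = 1; demisemiquaver = 1; a full sixteenth-note triplet (3 notes) (three triplet sixteenths span one eighth) = 4; minim tied to crotchet (minim + crotchet) = 24; crotchet tied to quaver (crotchet + quaver) = 12; quaver = 4.
Sum: 16 + 12 + 5 + 4 + 12 + 1 + 1 + 4 + 24 + 12 + 4 = 95.
95 ÷ 32 = 2 complete bars with 31 thirty-second notes remaining.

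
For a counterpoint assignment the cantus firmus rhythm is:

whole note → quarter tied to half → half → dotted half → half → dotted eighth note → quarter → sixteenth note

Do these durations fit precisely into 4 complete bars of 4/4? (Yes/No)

Yes

One bar of 4/4 = 16 sixteenth notes, so 4 bars = 64.
Express everything in sixteenth notes: whole note = 16; quarter tied to half (quarter + half) = 12; half = 8; dotted half = 12; half = 8; dotted eighth note = 3; quarter = 4; sixteenth note = 1.
Adding: 16 + 12 + 8 + 12 + 8 + 3 + 4 + 1 = 64.
64 equals 64, so the answer is Yes.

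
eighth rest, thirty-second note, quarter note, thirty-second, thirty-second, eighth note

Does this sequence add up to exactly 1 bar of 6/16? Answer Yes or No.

No

One bar of 6/16 = 12 thirty-second notes.
Working in thirty-second notes: eighth rest = 4; thirty-second note = 1; quarter note = 8; thirty-second = 1; thirty-second = 1; eighth note = 4.
Total: 4 + 1 + 8 + 1 + 1 + 4 = 19.
19 exceeds 12, so the answer is No.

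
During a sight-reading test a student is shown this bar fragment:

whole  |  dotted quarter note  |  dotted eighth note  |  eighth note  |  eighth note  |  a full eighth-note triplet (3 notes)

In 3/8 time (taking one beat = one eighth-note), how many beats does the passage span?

16.5

One eighth-note beat = 2 sixteenth notes.
Convert each value to sixteenth notes: whole = 16; dotted quarter note = 6; dotted eighth note = 3; eighth note = 2; eighth note = 2; a full eighth-note triplet (3 notes) (three triplet eighths span one quarter) = 4.
Adding: 16 + 6 + 3 + 2 + 2 + 4 = 33.
33 ÷ 2 = 16.5 beats.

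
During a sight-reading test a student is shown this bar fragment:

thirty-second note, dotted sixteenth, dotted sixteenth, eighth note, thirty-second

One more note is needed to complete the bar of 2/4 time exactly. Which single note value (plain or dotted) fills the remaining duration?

The bar of 2/4 = 16 thirty-second notes.
Convert each value to thirty-second notes: thirty-second note = 1; dotted sixteenth = 3; dotted sixteenth = 3; eighth note = 4; thirty-second = 1.
Altogether 1 + 3 + 3 + 4 + 1 = 12.
Remaining: 16 − 12 = 4 thirty-second notes, which is a eighth note.

eighth note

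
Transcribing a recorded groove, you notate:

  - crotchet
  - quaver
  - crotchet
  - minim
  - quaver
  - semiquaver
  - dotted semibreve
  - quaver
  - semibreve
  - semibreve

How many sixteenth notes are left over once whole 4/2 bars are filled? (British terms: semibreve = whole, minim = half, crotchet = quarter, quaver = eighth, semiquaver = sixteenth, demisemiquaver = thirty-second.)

15

One bar of 4/2 = 32 sixteenth notes.
In sixteenth notes: crotchet = 4; quaver = 2; crotchet = 4; minim = 8; quaver = 2; semiquaver = 1; dotted semibreve = 24; quaver = 2; semibreve = 16; semibreve = 16.
Sum: 4 + 2 + 4 + 8 + 2 + 1 + 24 + 2 + 16 + 16 = 79.
79 ÷ 32 = 2 complete bars with 15 sixteenth notes remaining.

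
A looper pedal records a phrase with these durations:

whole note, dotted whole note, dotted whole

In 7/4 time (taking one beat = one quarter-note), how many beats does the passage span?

16

One quarter-note beat = 2 eighth notes.
Each duration in eighth notes: whole note = 8; dotted whole note = 12; dotted whole = 12.
Sum: 8 + 12 + 12 = 32.
32 ÷ 2 = 16 beats.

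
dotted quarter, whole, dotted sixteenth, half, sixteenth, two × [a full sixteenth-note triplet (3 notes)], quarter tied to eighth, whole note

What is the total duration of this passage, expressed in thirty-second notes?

117

Convert each value to thirty-second notes: dotted quarter = 12; whole = 32; dotted sixteenth = 3; half = 16; sixteenth = 2; a full sixteenth-note triplet (3 notes) (three triplet sixteenths span one eighth) = 4; a full sixteenth-note triplet (3 notes) (three triplet sixteenths span one eighth) = 4; quarter tied to eighth (quarter + eighth) = 12; whole note = 32.
Sum: 12 + 32 + 3 + 16 + 2 + 4 + 4 + 12 + 32 = 117 thirty-second notes.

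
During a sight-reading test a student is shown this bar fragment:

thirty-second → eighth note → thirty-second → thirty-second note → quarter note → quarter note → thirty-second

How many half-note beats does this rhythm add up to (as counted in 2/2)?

1.5

One half-note beat = 16 thirty-second notes.
Working in thirty-second notes: thirty-second = 1; eighth note = 4; thirty-second = 1; thirty-second note = 1; quarter note = 8; quarter note = 8; thirty-second = 1.
Total: 1 + 4 + 1 + 1 + 8 + 8 + 1 = 24.
24 ÷ 16 = 1.5 beats.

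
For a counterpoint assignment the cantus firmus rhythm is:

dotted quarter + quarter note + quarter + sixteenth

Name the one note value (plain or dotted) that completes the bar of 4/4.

The bar of 4/4 = 16 sixteenth notes.
Convert each value to sixteenth notes: dotted quarter = 6; quarter note = 4; quarter = 4; sixteenth = 1.
Sum: 6 + 4 + 4 + 1 = 15.
Remaining: 16 − 15 = 1 sixteenth note, which is a sixteenth note.

sixteenth note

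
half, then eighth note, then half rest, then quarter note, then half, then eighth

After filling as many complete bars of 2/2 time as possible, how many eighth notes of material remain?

One bar of 2/2 = 8 eighth notes.
Convert each value to eighth notes: half = 4; eighth note = 1; half rest = 4; quarter note = 2; half = 4; eighth = 1.
Adding: 4 + 1 + 4 + 2 + 4 + 1 = 16.
16 ÷ 8 = 2 complete bars with 0 eighth notes remaining.

0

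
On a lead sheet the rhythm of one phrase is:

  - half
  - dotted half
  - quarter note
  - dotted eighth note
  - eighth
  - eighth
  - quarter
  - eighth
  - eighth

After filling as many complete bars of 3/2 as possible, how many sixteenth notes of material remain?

One bar of 3/2 = 24 sixteenth notes.
Convert each value to sixteenth notes: half = 8; dotted half = 12; quarter note = 4; dotted eighth note = 3; eighth = 2; eighth = 2; quarter = 4; eighth = 2; eighth = 2.
Altogether 8 + 12 + 4 + 3 + 2 + 2 + 4 + 2 + 2 = 39.
39 ÷ 24 = 1 complete bar with 15 sixteenth notes remaining.

15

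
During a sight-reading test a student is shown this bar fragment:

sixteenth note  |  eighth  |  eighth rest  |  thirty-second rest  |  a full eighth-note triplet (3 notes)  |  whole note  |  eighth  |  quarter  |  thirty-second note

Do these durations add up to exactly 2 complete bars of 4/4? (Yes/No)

Yes

One bar of 4/4 = 32 thirty-second notes, so 2 bars = 64.
Working in thirty-second notes: sixteenth note = 2; eighth = 4; eighth rest = 4; thirty-second rest = 1; a full eighth-note triplet (3 notes) (three triplet eighths span one quarter) = 8; whole note = 32; eighth = 4; quarter = 8; thirty-second note = 1.
Total: 2 + 4 + 4 + 1 + 8 + 32 + 4 + 8 + 1 = 64.
64 equals 64, so the answer is Yes.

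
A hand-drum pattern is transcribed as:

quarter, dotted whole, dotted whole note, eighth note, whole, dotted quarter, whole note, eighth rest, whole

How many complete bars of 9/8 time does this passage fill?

6

One bar of 9/8 = 9 eighth notes.
Convert each value to eighth notes: quarter = 2; dotted whole = 12; dotted whole note = 12; eighth note = 1; whole = 8; dotted quarter = 3; whole note = 8; eighth rest = 1; whole = 8.
Total: 2 + 12 + 12 + 1 + 8 + 3 + 8 + 1 + 8 = 55.
55 ÷ 9 = 6 complete bars with 1 left over.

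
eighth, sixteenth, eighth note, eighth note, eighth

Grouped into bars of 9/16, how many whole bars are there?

One bar of 9/16 = 9 sixteenth notes.
Express everything in sixteenth notes: eighth = 2; sixteenth = 1; eighth note = 2; eighth note = 2; eighth = 2.
Adding: 2 + 1 + 2 + 2 + 2 = 9.
9 ÷ 9 = 1 complete bar with 0 left over.

1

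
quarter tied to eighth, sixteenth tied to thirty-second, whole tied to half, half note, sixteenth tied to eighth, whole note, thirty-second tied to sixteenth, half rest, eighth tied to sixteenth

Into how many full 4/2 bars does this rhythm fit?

2

One bar of 4/2 = 64 thirty-second notes.
Working in thirty-second notes: quarter tied to eighth (quarter + eighth) = 12; sixteenth tied to thirty-second (sixteenth + thirty-second) = 3; whole tied to half (whole + half) = 48; half note = 16; sixteenth tied to eighth (sixteenth + eighth) = 6; whole note = 32; thirty-second tied to sixteenth (thirty-second + sixteenth) = 3; half rest = 16; eighth tied to sixteenth (eighth + sixteenth) = 6.
Total: 12 + 3 + 48 + 16 + 6 + 32 + 3 + 16 + 6 = 142.
142 ÷ 64 = 2 complete bars with 14 left over.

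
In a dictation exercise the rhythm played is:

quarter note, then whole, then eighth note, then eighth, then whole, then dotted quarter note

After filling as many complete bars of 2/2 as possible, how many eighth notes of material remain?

7

One bar of 2/2 = 8 eighth notes.
In eighth notes: quarter note = 2; whole = 8; eighth note = 1; eighth = 1; whole = 8; dotted quarter note = 3.
Adding: 2 + 8 + 1 + 1 + 8 + 3 = 23.
23 ÷ 8 = 2 complete bars with 7 eighth notes remaining.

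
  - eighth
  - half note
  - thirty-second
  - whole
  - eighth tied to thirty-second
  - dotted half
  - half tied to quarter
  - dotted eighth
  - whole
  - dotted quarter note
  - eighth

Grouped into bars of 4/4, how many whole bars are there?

One bar of 4/4 = 32 thirty-second notes.
Working in thirty-second notes: eighth = 4; half note = 16; thirty-second = 1; whole = 32; eighth tied to thirty-second (eighth + thirty-second) = 5; dotted half = 24; half tied to quarter (half + quarter) = 24; dotted eighth = 6; whole = 32; dotted quarter note = 12; eighth = 4.
Altogether 4 + 16 + 1 + 32 + 5 + 24 + 24 + 6 + 32 + 12 + 4 = 160.
160 ÷ 32 = 5 complete bars with 0 left over.

5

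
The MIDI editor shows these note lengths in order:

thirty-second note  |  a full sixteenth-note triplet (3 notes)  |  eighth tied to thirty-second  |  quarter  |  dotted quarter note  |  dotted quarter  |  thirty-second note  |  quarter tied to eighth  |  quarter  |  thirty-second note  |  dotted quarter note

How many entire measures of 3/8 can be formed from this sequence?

One bar of 3/8 = 12 thirty-second notes.
Express everything in thirty-second notes: thirty-second note = 1; a full sixteenth-note triplet (3 notes) (three triplet sixteenths span one eighth) = 4; eighth tied to thirty-second (eighth + thirty-second) = 5; quarter = 8; dotted quarter note = 12; dotted quarter = 12; thirty-second note = 1; quarter tied to eighth (quarter + eighth) = 12; quarter = 8; thirty-second note = 1; dotted quarter note = 12.
Adding: 1 + 4 + 5 + 8 + 12 + 12 + 1 + 12 + 8 + 1 + 12 = 76.
76 ÷ 12 = 6 complete bars with 4 left over.

6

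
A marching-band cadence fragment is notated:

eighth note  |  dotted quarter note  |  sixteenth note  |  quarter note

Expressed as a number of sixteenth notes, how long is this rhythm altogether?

Working in sixteenth notes: eighth note = 2; dotted quarter note = 6; sixteenth note = 1; quarter note = 4.
Adding: 2 + 6 + 1 + 4 = 13 sixteenth notes.

13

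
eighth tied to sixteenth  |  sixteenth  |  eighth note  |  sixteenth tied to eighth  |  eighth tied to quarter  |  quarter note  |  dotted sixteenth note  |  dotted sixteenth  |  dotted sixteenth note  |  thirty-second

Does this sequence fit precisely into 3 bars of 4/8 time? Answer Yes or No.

One bar of 4/8 = 16 thirty-second notes, so 3 bars = 48.
Working in thirty-second notes: eighth tied to sixteenth (eighth + sixteenth) = 6; sixteenth = 2; eighth note = 4; sixteenth tied to eighth (sixteenth + eighth) = 6; eighth tied to quarter (eighth + quarter) = 12; quarter note = 8; dotted sixteenth note = 3; dotted sixteenth = 3; dotted sixteenth note = 3; thirty-second = 1.
Adding: 6 + 2 + 4 + 6 + 12 + 8 + 3 + 3 + 3 + 1 = 48.
48 equals 48, so the answer is Yes.

Yes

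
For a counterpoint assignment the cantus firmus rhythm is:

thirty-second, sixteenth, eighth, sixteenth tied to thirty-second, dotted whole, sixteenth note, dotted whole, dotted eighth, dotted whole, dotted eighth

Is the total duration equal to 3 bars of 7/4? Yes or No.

One bar of 7/4 = 56 thirty-second notes, so 3 bars = 168.
Express everything in thirty-second notes: thirty-second = 1; sixteenth = 2; eighth = 4; sixteenth tied to thirty-second (sixteenth + thirty-second) = 3; dotted whole = 48; sixteenth note = 2; dotted whole = 48; dotted eighth = 6; dotted whole = 48; dotted eighth = 6.
Total: 1 + 2 + 4 + 3 + 48 + 2 + 48 + 6 + 48 + 6 = 168.
168 equals 168, so the answer is Yes.

Yes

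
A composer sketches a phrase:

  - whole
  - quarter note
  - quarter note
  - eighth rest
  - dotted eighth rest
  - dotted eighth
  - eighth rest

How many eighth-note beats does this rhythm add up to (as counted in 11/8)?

17

One eighth-note beat = 2 sixteenth notes.
Convert each value to sixteenth notes: whole = 16; quarter note = 4; quarter note = 4; eighth rest = 2; dotted eighth rest = 3; dotted eighth = 3; eighth rest = 2.
Total: 16 + 4 + 4 + 2 + 3 + 3 + 2 = 34.
34 ÷ 2 = 17 beats.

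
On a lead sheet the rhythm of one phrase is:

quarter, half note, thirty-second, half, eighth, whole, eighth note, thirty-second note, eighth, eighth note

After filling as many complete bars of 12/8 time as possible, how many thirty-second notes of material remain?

One bar of 12/8 = 48 thirty-second notes.
In thirty-second notes: quarter = 8; half note = 16; thirty-second = 1; half = 16; eighth = 4; whole = 32; eighth note = 4; thirty-second note = 1; eighth = 4; eighth note = 4.
Sum: 8 + 16 + 1 + 16 + 4 + 32 + 4 + 1 + 4 + 4 = 90.
90 ÷ 48 = 1 complete bar with 42 thirty-second notes remaining.

42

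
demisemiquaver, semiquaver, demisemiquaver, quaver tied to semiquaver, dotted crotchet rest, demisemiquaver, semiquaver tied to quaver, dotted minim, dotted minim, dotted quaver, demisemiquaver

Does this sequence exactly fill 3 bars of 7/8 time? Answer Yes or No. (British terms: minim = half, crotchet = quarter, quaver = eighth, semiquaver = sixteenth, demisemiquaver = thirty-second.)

Yes

One bar of 7/8 = 28 thirty-second notes, so 3 bars = 84.
Express everything in thirty-second notes: demisemiquaver = 1; semiquaver = 2; demisemiquaver = 1; quaver tied to semiquaver (quaver + semiquaver) = 6; dotted crotchet rest = 12; demisemiquaver = 1; semiquaver tied to quaver (semiquaver + quaver) = 6; dotted minim = 24; dotted minim = 24; dotted quaver = 6; demisemiquaver = 1.
Altogether 1 + 2 + 1 + 6 + 12 + 1 + 6 + 24 + 24 + 6 + 1 = 84.
84 equals 84, so the answer is Yes.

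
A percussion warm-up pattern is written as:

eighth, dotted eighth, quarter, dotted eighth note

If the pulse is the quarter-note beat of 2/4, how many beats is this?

One quarter-note beat = 4 sixteenth notes.
Convert each value to sixteenth notes: eighth = 2; dotted eighth = 3; quarter = 4; dotted eighth note = 3.
Adding: 2 + 3 + 4 + 3 = 12.
12 ÷ 4 = 3 beats.

3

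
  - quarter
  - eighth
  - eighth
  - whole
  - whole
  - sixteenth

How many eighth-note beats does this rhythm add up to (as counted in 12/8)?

One eighth-note beat = 2 sixteenth notes.
In sixteenth notes: quarter = 4; eighth = 2; eighth = 2; whole = 16; whole = 16; sixteenth = 1.
Sum: 4 + 2 + 2 + 16 + 16 + 1 = 41.
41 ÷ 2 = 20.5 beats.

20.5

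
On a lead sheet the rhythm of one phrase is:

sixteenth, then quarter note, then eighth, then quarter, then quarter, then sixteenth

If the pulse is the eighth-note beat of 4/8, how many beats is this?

One eighth-note beat = 2 sixteenth notes.
Express everything in sixteenth notes: sixteenth = 1; quarter note = 4; eighth = 2; quarter = 4; quarter = 4; sixteenth = 1.
Adding: 1 + 4 + 2 + 4 + 4 + 1 = 16.
16 ÷ 2 = 8 beats.

8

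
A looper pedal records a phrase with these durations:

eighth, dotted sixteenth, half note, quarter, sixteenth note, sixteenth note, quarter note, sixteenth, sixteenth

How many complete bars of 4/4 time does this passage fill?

1

One bar of 4/4 = 32 thirty-second notes.
Each duration in thirty-second notes: eighth = 4; dotted sixteenth = 3; half note = 16; quarter = 8; sixteenth note = 2; sixteenth note = 2; quarter note = 8; sixteenth = 2; sixteenth = 2.
Sum: 4 + 3 + 16 + 8 + 2 + 2 + 8 + 2 + 2 = 47.
47 ÷ 32 = 1 complete bar with 15 left over.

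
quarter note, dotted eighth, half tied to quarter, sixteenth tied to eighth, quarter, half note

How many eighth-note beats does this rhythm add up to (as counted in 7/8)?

17

One eighth-note beat = 2 sixteenth notes.
Express everything in sixteenth notes: quarter note = 4; dotted eighth = 3; half tied to quarter (half + quarter) = 12; sixteenth tied to eighth (sixteenth + eighth) = 3; quarter = 4; half note = 8.
Total: 4 + 3 + 12 + 3 + 4 + 8 = 34.
34 ÷ 2 = 17 beats.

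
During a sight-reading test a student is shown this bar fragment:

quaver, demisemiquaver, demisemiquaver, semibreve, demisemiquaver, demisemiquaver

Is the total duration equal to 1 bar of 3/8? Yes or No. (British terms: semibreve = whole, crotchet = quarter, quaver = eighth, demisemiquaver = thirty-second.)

One bar of 3/8 = 12 thirty-second notes.
Each duration in thirty-second notes: quaver = 4; demisemiquaver = 1; demisemiquaver = 1; semibreve = 32; demisemiquaver = 1; demisemiquaver = 1.
Altogether 4 + 1 + 1 + 32 + 1 + 1 = 40.
40 exceeds 12, so the answer is No.

No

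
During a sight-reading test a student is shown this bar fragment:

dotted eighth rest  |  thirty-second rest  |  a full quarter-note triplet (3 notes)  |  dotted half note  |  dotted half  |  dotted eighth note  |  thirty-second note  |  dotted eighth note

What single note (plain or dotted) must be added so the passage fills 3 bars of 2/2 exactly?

3 bars of 2/2 = 96 thirty-second notes.
Each duration in thirty-second notes: dotted eighth rest = 6; thirty-second rest = 1; a full quarter-note triplet (3 notes) (three triplet quarters span one half) = 16; dotted half note = 24; dotted half = 24; dotted eighth note = 6; thirty-second note = 1; dotted eighth note = 6.
Altogether 6 + 1 + 16 + 24 + 24 + 6 + 1 + 6 = 84.
Remaining: 96 − 84 = 12 thirty-second notes, which is a dotted quarter note.

dotted quarter note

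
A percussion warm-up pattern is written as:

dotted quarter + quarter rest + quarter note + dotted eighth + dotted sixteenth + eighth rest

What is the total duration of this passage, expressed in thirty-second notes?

41

In thirty-second notes: dotted quarter = 12; quarter rest = 8; quarter note = 8; dotted eighth = 6; dotted sixteenth = 3; eighth rest = 4.
Total: 12 + 8 + 8 + 6 + 3 + 4 = 41 thirty-second notes.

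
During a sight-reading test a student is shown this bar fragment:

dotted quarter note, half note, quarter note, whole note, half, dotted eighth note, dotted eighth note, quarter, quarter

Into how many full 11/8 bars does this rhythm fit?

2

One bar of 11/8 = 22 sixteenth notes.
Express everything in sixteenth notes: dotted quarter note = 6; half note = 8; quarter note = 4; whole note = 16; half = 8; dotted eighth note = 3; dotted eighth note = 3; quarter = 4; quarter = 4.
Altogether 6 + 8 + 4 + 16 + 8 + 3 + 3 + 4 + 4 = 56.
56 ÷ 22 = 2 complete bars with 12 left over.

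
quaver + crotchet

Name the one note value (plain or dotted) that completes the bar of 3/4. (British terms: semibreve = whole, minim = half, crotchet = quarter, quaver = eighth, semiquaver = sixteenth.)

The bar of 3/4 = 6 eighth notes.
Express everything in eighth notes: quaver = 1; crotchet = 2.
Total: 1 + 2 = 3.
Remaining: 6 − 3 = 3 eighth notes, which is a dotted quarter note.

dotted quarter note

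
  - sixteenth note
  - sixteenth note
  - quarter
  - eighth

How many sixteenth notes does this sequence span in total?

8

In sixteenth notes: sixteenth note = 1; sixteenth note = 1; quarter = 4; eighth = 2.
Total: 1 + 1 + 4 + 2 = 8 sixteenth notes.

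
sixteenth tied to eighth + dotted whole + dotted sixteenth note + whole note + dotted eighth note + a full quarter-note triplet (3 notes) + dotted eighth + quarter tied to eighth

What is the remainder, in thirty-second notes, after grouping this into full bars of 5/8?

9

One bar of 5/8 = 20 thirty-second notes.
In thirty-second notes: sixteenth tied to eighth (sixteenth + eighth) = 6; dotted whole = 48; dotted sixteenth note = 3; whole note = 32; dotted eighth note = 6; a full quarter-note triplet (3 notes) (three triplet quarters span one half) = 16; dotted eighth = 6; quarter tied to eighth (quarter + eighth) = 12.
Altogether 6 + 48 + 3 + 32 + 6 + 16 + 6 + 12 = 129.
129 ÷ 20 = 6 complete bars with 9 thirty-second notes remaining.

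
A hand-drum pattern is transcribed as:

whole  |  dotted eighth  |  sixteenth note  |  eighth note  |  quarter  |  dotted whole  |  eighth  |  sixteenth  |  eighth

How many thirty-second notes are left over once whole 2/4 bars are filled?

One bar of 2/4 = 8 sixteenth notes.
Express everything in sixteenth notes: whole = 16; dotted eighth = 3; sixteenth note = 1; eighth note = 2; quarter = 4; dotted whole = 24; eighth = 2; sixteenth = 1; eighth = 2.
Total: 16 + 3 + 1 + 2 + 4 + 24 + 2 + 1 + 2 = 55.
55 ÷ 8 = 6 complete bars with 7 sixteenth notes remaining = 14 thirty-second notes.

14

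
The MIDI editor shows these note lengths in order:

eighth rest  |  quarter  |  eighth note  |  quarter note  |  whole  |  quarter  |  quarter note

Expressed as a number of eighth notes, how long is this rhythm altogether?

Express everything in eighth notes: eighth rest = 1; quarter = 2; eighth note = 1; quarter note = 2; whole = 8; quarter = 2; quarter note = 2.
Altogether 1 + 2 + 1 + 2 + 8 + 2 + 2 = 18 eighth notes.

18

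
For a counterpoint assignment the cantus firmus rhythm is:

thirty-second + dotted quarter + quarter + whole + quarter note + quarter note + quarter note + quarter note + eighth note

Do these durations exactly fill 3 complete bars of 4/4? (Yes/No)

One bar of 4/4 = 32 thirty-second notes, so 3 bars = 96.
Express everything in thirty-second notes: thirty-second = 1; dotted quarter = 12; quarter = 8; whole = 32; quarter note = 8; quarter note = 8; quarter note = 8; quarter note = 8; eighth note = 4.
Altogether 1 + 12 + 8 + 32 + 8 + 8 + 8 + 8 + 4 = 89.
89 falls short of 96, so the answer is No.

No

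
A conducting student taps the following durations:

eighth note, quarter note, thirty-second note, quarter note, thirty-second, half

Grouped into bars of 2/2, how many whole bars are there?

1

One bar of 2/2 = 32 thirty-second notes.
In thirty-second notes: eighth note = 4; quarter note = 8; thirty-second note = 1; quarter note = 8; thirty-second = 1; half = 16.
Altogether 4 + 8 + 1 + 8 + 1 + 16 = 38.
38 ÷ 32 = 1 complete bar with 6 left over.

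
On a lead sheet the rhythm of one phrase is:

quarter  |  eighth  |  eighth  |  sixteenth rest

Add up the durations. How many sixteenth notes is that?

Working in sixteenth notes: quarter = 4; eighth = 2; eighth = 2; sixteenth rest = 1.
Adding: 4 + 2 + 2 + 1 = 9 sixteenth notes.

9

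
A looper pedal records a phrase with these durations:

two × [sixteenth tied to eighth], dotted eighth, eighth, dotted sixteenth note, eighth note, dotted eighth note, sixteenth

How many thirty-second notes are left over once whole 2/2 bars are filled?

5

One bar of 2/2 = 32 thirty-second notes.
Working in thirty-second notes: sixteenth tied to eighth (sixteenth + eighth) = 6; sixteenth tied to eighth (sixteenth + eighth) = 6; dotted eighth = 6; eighth = 4; dotted sixteenth note = 3; eighth note = 4; dotted eighth note = 6; sixteenth = 2.
Altogether 6 + 6 + 6 + 4 + 3 + 4 + 6 + 2 = 37.
37 ÷ 32 = 1 complete bar with 5 thirty-second notes remaining.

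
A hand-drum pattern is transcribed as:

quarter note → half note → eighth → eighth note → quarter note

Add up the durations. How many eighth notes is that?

Working in eighth notes: quarter note = 2; half note = 4; eighth = 1; eighth note = 1; quarter note = 2.
Sum: 2 + 4 + 1 + 1 + 2 = 10 eighth notes.

10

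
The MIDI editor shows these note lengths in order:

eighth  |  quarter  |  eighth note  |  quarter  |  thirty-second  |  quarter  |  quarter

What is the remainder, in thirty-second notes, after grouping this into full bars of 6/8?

One bar of 6/8 = 24 thirty-second notes.
In thirty-second notes: eighth = 4; quarter = 8; eighth note = 4; quarter = 8; thirty-second = 1; quarter = 8; quarter = 8.
Sum: 4 + 8 + 4 + 8 + 1 + 8 + 8 = 41.
41 ÷ 24 = 1 complete bar with 17 thirty-second notes remaining.

17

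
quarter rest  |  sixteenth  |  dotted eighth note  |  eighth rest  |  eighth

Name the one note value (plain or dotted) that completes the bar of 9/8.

The bar of 9/8 = 18 sixteenth notes.
Express everything in sixteenth notes: quarter rest = 4; sixteenth = 1; dotted eighth note = 3; eighth rest = 2; eighth = 2.
Altogether 4 + 1 + 3 + 2 + 2 = 12.
Remaining: 18 − 12 = 6 sixteenth notes, which is a dotted quarter note.

dotted quarter note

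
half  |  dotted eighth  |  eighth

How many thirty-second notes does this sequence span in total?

Working in thirty-second notes: half = 16; dotted eighth = 6; eighth = 4.
Adding: 16 + 6 + 4 = 26 thirty-second notes.

26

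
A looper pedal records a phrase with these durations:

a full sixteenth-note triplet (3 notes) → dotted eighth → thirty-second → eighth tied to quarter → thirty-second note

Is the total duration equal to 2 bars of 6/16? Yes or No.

Yes

One bar of 6/16 = 12 thirty-second notes, so 2 bars = 24.
In thirty-second notes: a full sixteenth-note triplet (3 notes) (three triplet sixteenths span one eighth) = 4; dotted eighth = 6; thirty-second = 1; eighth tied to quarter (eighth + quarter) = 12; thirty-second note = 1.
Total: 4 + 6 + 1 + 12 + 1 = 24.
24 equals 24, so the answer is Yes.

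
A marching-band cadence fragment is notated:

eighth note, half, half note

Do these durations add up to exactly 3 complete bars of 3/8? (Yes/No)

Yes

One bar of 3/8 = 3 eighth notes, so 3 bars = 9.
Convert each value to eighth notes: eighth note = 1; half = 4; half note = 4.
Sum: 1 + 4 + 4 = 9.
9 equals 9, so the answer is Yes.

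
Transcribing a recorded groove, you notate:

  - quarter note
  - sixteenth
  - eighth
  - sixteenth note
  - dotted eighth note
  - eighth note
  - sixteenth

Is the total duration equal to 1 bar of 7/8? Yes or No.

One bar of 7/8 = 14 sixteenth notes.
Each duration in sixteenth notes: quarter note = 4; sixteenth = 1; eighth = 2; sixteenth note = 1; dotted eighth note = 3; eighth note = 2; sixteenth = 1.
Altogether 4 + 1 + 2 + 1 + 3 + 2 + 1 = 14.
14 equals 14, so the answer is Yes.

Yes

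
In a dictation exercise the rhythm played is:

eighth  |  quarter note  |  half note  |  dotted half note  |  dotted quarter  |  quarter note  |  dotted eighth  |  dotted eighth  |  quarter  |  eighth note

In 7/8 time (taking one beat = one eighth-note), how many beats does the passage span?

24

One eighth-note beat = 2 sixteenth notes.
Convert each value to sixteenth notes: eighth = 2; quarter note = 4; half note = 8; dotted half note = 12; dotted quarter = 6; quarter note = 4; dotted eighth = 3; dotted eighth = 3; quarter = 4; eighth note = 2.
Altogether 2 + 4 + 8 + 12 + 6 + 4 + 3 + 3 + 4 + 2 = 48.
48 ÷ 2 = 24 beats.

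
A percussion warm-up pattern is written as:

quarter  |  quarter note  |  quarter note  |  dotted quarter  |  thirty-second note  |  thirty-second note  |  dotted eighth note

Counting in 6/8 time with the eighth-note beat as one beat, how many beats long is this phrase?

One eighth-note beat = 4 thirty-second notes.
Working in thirty-second notes: quarter = 8; quarter note = 8; quarter note = 8; dotted quarter = 12; thirty-second note = 1; thirty-second note = 1; dotted eighth note = 6.
Altogether 8 + 8 + 8 + 12 + 1 + 1 + 6 = 44.
44 ÷ 4 = 11 beats.

11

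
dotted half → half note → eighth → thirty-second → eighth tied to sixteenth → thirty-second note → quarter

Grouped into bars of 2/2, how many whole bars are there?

1

One bar of 2/2 = 32 thirty-second notes.
Working in thirty-second notes: dotted half = 24; half note = 16; eighth = 4; thirty-second = 1; eighth tied to sixteenth (eighth + sixteenth) = 6; thirty-second note = 1; quarter = 8.
Total: 24 + 16 + 4 + 1 + 6 + 1 + 8 = 60.
60 ÷ 32 = 1 complete bar with 28 left over.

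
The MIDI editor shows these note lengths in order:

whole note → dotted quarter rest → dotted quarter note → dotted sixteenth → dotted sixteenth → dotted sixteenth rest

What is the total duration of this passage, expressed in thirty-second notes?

65

Convert each value to thirty-second notes: whole note = 32; dotted quarter rest = 12; dotted quarter note = 12; dotted sixteenth = 3; dotted sixteenth = 3; dotted sixteenth rest = 3.
Sum: 32 + 12 + 12 + 3 + 3 + 3 = 65 thirty-second notes.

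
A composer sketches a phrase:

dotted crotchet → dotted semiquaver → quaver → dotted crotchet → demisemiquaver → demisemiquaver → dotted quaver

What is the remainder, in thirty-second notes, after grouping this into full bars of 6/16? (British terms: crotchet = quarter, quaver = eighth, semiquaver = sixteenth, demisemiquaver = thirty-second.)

One bar of 6/16 = 12 thirty-second notes.
Express everything in thirty-second notes: dotted crotchet = 12; dotted semiquaver = 3; quaver = 4; dotted crotchet = 12; demisemiquaver = 1; demisemiquaver = 1; dotted quaver = 6.
Total: 12 + 3 + 4 + 12 + 1 + 1 + 6 = 39.
39 ÷ 12 = 3 complete bars with 3 thirty-second notes remaining.

3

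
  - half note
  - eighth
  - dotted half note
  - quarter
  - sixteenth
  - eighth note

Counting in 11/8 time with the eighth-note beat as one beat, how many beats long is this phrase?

14.5

One eighth-note beat = 2 sixteenth notes.
Each duration in sixteenth notes: half note = 8; eighth = 2; dotted half note = 12; quarter = 4; sixteenth = 1; eighth note = 2.
Adding: 8 + 2 + 12 + 4 + 1 + 2 = 29.
29 ÷ 2 = 14.5 beats.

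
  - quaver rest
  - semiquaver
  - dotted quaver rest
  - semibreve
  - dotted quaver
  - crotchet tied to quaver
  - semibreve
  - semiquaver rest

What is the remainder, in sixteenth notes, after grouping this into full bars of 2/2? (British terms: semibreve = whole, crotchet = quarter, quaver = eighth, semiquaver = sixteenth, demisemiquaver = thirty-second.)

0

One bar of 2/2 = 16 sixteenth notes.
Each duration in sixteenth notes: quaver rest = 2; semiquaver = 1; dotted quaver rest = 3; semibreve = 16; dotted quaver = 3; crotchet tied to quaver (crotchet + quaver) = 6; semibreve = 16; semiquaver rest = 1.
Altogether 2 + 1 + 3 + 16 + 3 + 6 + 16 + 1 = 48.
48 ÷ 16 = 3 complete bars with 0 sixteenth notes remaining.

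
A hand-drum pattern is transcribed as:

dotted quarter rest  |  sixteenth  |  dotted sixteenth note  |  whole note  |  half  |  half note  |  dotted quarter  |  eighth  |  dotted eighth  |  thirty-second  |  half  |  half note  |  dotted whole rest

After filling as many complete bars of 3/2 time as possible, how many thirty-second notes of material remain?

One bar of 3/2 = 48 thirty-second notes.
In thirty-second notes: dotted quarter rest = 12; sixteenth = 2; dotted sixteenth note = 3; whole note = 32; half = 16; half note = 16; dotted quarter = 12; eighth = 4; dotted eighth = 6; thirty-second = 1; half = 16; half note = 16; dotted whole rest = 48.
Total: 12 + 2 + 3 + 32 + 16 + 16 + 12 + 4 + 6 + 1 + 16 + 16 + 48 = 184.
184 ÷ 48 = 3 complete bars with 40 thirty-second notes remaining.

40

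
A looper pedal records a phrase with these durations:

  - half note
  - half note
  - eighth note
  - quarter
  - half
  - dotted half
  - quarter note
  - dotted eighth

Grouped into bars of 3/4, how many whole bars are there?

4

One bar of 3/4 = 12 sixteenth notes.
Convert each value to sixteenth notes: half note = 8; half note = 8; eighth note = 2; quarter = 4; half = 8; dotted half = 12; quarter note = 4; dotted eighth = 3.
Altogether 8 + 8 + 2 + 4 + 8 + 12 + 4 + 3 = 49.
49 ÷ 12 = 4 complete bars with 1 left over.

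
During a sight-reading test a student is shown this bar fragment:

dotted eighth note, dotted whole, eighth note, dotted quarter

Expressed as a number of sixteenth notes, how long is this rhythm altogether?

Convert each value to sixteenth notes: dotted eighth note = 3; dotted whole = 24; eighth note = 2; dotted quarter = 6.
Altogether 3 + 24 + 2 + 6 = 35 sixteenth notes.

35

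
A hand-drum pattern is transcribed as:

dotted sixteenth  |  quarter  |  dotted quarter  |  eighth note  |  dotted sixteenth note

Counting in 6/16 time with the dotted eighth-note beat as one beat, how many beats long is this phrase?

One dotted eighth-note beat = 6 thirty-second notes.
Each duration in thirty-second notes: dotted sixteenth = 3; quarter = 8; dotted quarter = 12; eighth note = 4; dotted sixteenth note = 3.
Sum: 3 + 8 + 12 + 4 + 3 = 30.
30 ÷ 6 = 5 beats.

5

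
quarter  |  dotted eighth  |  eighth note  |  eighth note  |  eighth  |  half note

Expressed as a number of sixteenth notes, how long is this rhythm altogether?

In sixteenth notes: quarter = 4; dotted eighth = 3; eighth note = 2; eighth note = 2; eighth = 2; half note = 8.
Altogether 4 + 3 + 2 + 2 + 2 + 8 = 21 sixteenth notes.

21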